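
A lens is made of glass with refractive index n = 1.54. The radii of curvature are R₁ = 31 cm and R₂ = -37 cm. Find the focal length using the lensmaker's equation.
1/f = (n − 1)(1/R₁ − 1/R₂) → f = 31.24 cm (converging lens)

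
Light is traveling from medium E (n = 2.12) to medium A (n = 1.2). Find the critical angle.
θc = arcsin(n₂/n₁) = 34.47°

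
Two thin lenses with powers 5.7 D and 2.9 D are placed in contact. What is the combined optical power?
P_total = P₁ + P₂ = 8.6 D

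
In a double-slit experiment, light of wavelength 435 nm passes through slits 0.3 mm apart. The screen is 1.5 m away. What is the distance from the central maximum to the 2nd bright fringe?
y = mλL/d = 4.35 mm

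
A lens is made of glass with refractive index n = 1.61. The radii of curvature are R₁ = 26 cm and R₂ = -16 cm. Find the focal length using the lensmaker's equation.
1/f = (n − 1)(1/R₁ − 1/R₂) → f = 16.24 cm (converging lens)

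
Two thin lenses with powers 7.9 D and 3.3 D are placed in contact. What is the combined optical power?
P_total = P₁ + P₂ = 11.2 D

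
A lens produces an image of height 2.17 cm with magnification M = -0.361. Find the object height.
ho = |hi|/|M| = 6.011 cm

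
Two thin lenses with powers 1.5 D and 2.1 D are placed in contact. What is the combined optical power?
P_total = P₁ + P₂ = 3.6 D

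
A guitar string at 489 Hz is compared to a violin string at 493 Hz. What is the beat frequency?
4 Hz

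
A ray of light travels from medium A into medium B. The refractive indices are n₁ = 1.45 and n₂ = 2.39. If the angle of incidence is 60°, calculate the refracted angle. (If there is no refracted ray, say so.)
sin θ₂ = (n₁/n₂)·sin θ₁ = 0.5254 → θ₂ = 31.7°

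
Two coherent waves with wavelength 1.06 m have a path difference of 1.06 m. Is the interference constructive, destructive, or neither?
constructive — path difference = 1λ, a whole number of wavelengths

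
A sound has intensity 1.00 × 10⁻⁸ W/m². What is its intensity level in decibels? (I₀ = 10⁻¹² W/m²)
β = 10·log₁₀(I/I₀) = 40 dB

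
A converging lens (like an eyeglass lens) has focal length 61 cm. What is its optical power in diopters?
P = 1/f = 1.639 D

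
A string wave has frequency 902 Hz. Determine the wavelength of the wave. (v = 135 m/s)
λ = v/f = 0.1497 m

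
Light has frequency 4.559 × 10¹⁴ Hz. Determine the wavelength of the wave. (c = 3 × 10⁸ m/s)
λ = c/f = 658 nm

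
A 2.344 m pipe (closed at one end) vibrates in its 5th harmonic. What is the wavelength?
λₙ = 4L/n = 1.875 m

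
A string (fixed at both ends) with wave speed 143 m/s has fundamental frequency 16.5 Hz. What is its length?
L = v/(2f₁) = 4.333 m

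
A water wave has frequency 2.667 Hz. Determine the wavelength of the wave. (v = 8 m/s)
λ = v/f = 3 m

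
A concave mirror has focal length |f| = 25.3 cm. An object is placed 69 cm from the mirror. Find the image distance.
f = +25.3 cm (concave); 1/di = 1/f − 1/do → di = 39.95 cm (real image, in front of mirror)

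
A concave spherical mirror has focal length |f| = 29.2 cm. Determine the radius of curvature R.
R = 2|f| = 58.4 cm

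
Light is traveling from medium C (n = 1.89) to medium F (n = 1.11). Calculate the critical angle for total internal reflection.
θc = arcsin(n₂/n₁) = 35.97°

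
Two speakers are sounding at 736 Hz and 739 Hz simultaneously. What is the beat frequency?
3 Hz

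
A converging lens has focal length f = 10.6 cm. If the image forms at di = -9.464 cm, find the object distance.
1/do = 1/f − 1/di → do = 5 cm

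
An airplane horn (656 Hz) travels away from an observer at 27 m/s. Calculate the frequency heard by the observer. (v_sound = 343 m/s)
f_obs = f·v/(v + v_s) = 608.1 Hz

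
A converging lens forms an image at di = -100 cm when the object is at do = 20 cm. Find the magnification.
M = −di/do = 5 (upright image)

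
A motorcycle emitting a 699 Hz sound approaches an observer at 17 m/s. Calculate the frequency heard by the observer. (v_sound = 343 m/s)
f_obs = f·v/(v − v_s) = 735.5 Hz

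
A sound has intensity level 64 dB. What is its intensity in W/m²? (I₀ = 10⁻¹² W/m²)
I = I₀·10^(β/10) = 2.51 × 10⁻⁶ W/m²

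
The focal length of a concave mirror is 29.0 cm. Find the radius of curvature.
R = 2|f| = 58 cm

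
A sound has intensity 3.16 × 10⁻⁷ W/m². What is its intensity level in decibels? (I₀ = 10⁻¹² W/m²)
β = 10·log₁₀(I/I₀) = 55 dB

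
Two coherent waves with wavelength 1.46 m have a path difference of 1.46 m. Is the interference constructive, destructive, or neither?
constructive — path difference = 1λ, a whole number of wavelengths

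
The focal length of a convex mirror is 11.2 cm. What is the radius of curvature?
R = 2|f| = 22.4 cm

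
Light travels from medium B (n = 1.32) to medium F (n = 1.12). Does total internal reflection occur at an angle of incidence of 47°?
θc = arcsin(n₂/n₁) = 58.05°; 47° < θc, so no — the ray refracts.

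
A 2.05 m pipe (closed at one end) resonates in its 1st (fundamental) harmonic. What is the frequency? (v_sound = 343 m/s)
fₙ = nv/(4L) = 41.83 Hz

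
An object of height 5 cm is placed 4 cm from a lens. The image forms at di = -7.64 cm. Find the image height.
hi = (-di/do) × ho = 9.55 cm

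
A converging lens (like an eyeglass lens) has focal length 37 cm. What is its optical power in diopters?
P = 1/f = 2.703 D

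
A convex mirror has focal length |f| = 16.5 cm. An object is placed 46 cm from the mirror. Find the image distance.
f = −16.5 cm (convex); 1/di = 1/f − 1/do → di = -12.14 cm (virtual image, behind mirror)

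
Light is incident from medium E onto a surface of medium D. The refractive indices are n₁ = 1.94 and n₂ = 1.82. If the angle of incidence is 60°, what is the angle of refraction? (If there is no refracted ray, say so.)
sin θ₂ = (n₁/n₂)·sin θ₁ = 0.9231 → θ₂ = 67.39°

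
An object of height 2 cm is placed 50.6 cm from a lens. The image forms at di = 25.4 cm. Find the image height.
hi = (-di/do) × ho = -1.004 cm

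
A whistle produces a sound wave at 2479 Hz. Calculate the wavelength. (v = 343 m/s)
λ = v/f = 0.1384 m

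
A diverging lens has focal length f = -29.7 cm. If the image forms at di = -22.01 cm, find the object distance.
1/do = 1/f − 1/di → do = 85.01 cm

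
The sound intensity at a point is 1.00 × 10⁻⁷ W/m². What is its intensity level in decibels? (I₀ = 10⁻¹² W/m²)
β = 10·log₁₀(I/I₀) = 50 dB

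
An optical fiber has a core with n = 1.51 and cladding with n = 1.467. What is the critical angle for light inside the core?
θc = arcsin(n_cladding/n_core) = 76.29°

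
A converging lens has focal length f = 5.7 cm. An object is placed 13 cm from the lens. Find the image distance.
1/di = 1/f − 1/do → di = 10.15 cm (real image)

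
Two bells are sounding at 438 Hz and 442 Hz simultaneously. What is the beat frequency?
4 Hz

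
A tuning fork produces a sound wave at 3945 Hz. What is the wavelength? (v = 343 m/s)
λ = v/f = 0.08695 m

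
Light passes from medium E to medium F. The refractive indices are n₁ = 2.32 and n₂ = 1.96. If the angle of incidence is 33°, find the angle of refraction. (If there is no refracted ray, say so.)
sin θ₂ = (n₁/n₂)·sin θ₁ = 0.6447 → θ₂ = 40.14°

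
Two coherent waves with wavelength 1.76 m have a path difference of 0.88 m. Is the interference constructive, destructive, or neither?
destructive — path difference = 0.5λ, an odd multiple of λ/2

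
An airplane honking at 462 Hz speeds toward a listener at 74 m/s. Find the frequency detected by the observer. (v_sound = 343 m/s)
f_obs = f·v/(v − v_s) = 589.1 Hz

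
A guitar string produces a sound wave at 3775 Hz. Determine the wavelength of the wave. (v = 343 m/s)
λ = v/f = 0.09086 m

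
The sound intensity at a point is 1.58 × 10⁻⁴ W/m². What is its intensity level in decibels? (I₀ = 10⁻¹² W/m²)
β = 10·log₁₀(I/I₀) = 81.99 dB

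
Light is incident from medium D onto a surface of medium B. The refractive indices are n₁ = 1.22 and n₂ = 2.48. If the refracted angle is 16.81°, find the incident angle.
sin θ₁ = (n₂/n₁)·sin θ₂ → θ₁ = 36.01°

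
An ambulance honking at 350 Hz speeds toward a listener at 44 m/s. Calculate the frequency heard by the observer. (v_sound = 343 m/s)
f_obs = f·v/(v − v_s) = 401.5 Hz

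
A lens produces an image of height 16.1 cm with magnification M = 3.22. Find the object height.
ho = |hi|/|M| = 5 cm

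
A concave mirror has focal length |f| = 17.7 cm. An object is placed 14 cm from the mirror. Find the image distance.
f = +17.7 cm (concave); 1/di = 1/f − 1/do → di = -66.97 cm (virtual image, behind mirror)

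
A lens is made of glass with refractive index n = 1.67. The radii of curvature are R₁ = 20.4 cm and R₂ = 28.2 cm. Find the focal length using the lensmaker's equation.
1/f = (n − 1)(1/R₁ − 1/R₂) → f = 110.1 cm (converging lens)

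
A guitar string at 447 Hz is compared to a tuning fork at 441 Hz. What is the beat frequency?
6 Hz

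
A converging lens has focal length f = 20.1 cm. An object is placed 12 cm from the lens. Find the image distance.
1/di = 1/f − 1/do → di = -29.78 cm (virtual image)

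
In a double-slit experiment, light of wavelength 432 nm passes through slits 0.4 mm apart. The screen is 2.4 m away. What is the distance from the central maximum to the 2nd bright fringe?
y = mλL/d = 5.184 mm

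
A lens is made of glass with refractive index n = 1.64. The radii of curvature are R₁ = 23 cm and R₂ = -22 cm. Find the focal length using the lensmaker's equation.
1/f = (n − 1)(1/R₁ − 1/R₂) → f = 17.57 cm (converging lens)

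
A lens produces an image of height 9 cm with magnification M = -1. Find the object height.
ho = |hi|/|M| = 9 cm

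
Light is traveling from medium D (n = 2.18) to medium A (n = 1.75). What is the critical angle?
θc = arcsin(n₂/n₁) = 53.39°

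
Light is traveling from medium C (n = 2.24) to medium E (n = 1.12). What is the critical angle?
θc = arcsin(n₂/n₁) = 30°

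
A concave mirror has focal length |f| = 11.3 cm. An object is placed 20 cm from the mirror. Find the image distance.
f = +11.3 cm (concave); 1/di = 1/f − 1/do → di = 25.98 cm (real image, in front of mirror)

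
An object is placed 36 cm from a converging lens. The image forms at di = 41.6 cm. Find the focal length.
1/f = 1/do + 1/di → f = 19.3 cm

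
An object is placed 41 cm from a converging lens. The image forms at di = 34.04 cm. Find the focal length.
1/f = 1/do + 1/di → f = 18.6 cm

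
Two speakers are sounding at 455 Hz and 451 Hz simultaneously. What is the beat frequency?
4 Hz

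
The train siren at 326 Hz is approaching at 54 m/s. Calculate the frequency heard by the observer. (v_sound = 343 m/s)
f_obs = f·v/(v − v_s) = 386.9 Hz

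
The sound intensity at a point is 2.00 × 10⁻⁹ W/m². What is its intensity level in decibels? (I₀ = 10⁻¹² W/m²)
β = 10·log₁₀(I/I₀) = 33.01 dB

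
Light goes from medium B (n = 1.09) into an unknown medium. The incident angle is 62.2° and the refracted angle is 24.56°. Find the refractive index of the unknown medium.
n₂ = n₁·sin θ₁ / sin θ₂ = 2.32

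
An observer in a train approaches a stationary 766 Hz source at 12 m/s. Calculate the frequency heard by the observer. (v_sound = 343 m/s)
f_obs = f·(v + v_o)/v = 792.8 Hz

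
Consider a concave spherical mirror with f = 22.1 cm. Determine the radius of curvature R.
R = 2|f| = 44.2 cm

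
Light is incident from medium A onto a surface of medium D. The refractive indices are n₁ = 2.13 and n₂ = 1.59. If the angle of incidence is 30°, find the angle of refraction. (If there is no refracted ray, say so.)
sin θ₂ = (n₁/n₂)·sin θ₁ = 0.6698 → θ₂ = 42.05°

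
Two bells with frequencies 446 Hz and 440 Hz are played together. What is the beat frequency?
6 Hz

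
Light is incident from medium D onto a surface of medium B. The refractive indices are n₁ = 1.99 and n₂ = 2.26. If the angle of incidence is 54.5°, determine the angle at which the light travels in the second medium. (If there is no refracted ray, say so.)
sin θ₂ = (n₁/n₂)·sin θ₁ = 0.7169 → θ₂ = 45.8°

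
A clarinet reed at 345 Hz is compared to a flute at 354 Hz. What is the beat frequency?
9 Hz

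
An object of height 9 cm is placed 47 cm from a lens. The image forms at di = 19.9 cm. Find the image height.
hi = (-di/do) × ho = -3.811 cm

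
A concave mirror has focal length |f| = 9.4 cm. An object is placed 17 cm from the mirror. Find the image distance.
f = +9.4 cm (concave); 1/di = 1/f − 1/do → di = 21.03 cm (real image, in front of mirror)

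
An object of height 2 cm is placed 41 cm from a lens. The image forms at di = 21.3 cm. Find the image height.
hi = (-di/do) × ho = -1.039 cm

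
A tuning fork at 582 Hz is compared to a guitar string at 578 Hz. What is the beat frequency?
4 Hz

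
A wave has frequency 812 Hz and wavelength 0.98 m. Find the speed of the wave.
v = fλ = 795.8 m/s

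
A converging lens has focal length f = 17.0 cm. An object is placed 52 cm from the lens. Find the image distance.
1/di = 1/f − 1/do → di = 25.26 cm (real image)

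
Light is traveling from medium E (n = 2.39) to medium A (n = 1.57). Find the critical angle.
θc = arcsin(n₂/n₁) = 41.06°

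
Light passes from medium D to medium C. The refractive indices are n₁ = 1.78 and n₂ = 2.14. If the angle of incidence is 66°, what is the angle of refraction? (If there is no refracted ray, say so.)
sin θ₂ = (n₁/n₂)·sin θ₁ = 0.7599 → θ₂ = 49.45°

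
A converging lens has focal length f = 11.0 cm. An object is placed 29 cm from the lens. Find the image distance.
1/di = 1/f − 1/do → di = 17.72 cm (real image)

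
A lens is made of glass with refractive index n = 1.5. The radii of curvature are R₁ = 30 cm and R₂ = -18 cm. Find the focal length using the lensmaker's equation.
1/f = (n − 1)(1/R₁ − 1/R₂) → f = 22.5 cm (converging lens)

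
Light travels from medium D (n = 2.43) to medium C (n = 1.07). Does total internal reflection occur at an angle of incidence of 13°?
θc = arcsin(n₂/n₁) = 26.12°; 13° < θc, so no — the ray refracts.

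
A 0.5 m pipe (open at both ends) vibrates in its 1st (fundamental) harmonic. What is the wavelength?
λₙ = 2L/n = 1 m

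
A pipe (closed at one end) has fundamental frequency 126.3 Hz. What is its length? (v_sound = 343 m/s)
L = v/(4f₁) = 0.6789 m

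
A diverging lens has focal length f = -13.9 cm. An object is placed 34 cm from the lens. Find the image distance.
1/di = 1/f − 1/do → di = -9.866 cm (virtual image)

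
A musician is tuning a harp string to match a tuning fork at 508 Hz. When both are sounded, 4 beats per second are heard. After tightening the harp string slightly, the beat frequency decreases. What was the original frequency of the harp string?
504 Hz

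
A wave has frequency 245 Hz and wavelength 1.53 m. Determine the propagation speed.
v = fλ = 374.9 m/s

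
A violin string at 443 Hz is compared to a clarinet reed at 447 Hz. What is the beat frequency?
4 Hz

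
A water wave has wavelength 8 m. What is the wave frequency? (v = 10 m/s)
f = v/λ = 1.25 Hz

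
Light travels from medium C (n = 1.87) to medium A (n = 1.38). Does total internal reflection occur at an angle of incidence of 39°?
θc = arcsin(n₂/n₁) = 47.56°; 39° < θc, so no — the ray refracts.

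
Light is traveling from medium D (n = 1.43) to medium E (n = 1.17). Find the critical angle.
θc = arcsin(n₂/n₁) = 54.9°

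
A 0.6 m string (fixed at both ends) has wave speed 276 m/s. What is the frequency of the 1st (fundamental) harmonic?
fₙ = nv/(2L) = 230 Hz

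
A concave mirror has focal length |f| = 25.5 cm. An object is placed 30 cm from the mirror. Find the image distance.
f = +25.5 cm (concave); 1/di = 1/f − 1/do → di = 170 cm (real image, in front of mirror)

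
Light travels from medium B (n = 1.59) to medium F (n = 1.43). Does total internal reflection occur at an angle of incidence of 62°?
θc = arcsin(n₂/n₁) = 64.08°; 62° < θc, so no — the ray refracts.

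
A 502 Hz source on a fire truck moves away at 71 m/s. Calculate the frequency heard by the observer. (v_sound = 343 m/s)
f_obs = f·v/(v + v_s) = 415.9 Hz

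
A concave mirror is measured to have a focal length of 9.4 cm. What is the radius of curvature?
R = 2|f| = 18.8 cm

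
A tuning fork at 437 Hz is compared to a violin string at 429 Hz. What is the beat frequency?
8 Hz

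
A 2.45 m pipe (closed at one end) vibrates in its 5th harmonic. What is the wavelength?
λₙ = 4L/n = 1.96 m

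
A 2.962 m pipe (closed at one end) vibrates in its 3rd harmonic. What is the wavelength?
λₙ = 4L/n = 3.949 m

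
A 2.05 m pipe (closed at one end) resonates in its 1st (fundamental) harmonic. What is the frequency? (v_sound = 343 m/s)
fₙ = nv/(4L) = 41.83 Hz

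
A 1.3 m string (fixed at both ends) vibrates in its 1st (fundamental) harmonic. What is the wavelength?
λₙ = 2L/n = 2.6 m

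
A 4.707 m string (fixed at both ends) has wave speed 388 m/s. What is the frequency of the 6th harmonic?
fₙ = nv/(2L) = 247.3 Hz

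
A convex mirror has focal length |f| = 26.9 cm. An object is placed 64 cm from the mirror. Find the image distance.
f = −26.9 cm (convex); 1/di = 1/f − 1/do → di = -18.94 cm (virtual image, behind mirror)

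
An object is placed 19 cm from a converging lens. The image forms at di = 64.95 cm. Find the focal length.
1/f = 1/do + 1/di → f = 14.7 cm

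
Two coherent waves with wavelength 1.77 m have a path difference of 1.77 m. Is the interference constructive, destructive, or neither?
constructive — path difference = 1λ, a whole number of wavelengths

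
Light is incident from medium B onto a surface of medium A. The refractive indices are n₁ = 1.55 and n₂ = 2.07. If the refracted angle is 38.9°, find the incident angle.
sin θ₁ = (n₂/n₁)·sin θ₂ → θ₁ = 57°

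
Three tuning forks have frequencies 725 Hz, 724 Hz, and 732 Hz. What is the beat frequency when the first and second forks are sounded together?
1 Hz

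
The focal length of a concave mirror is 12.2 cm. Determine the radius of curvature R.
R = 2|f| = 24.4 cm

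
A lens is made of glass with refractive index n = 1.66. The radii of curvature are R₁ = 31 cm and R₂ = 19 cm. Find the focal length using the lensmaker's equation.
1/f = (n − 1)(1/R₁ − 1/R₂) → f = -74.37 cm (diverging lens)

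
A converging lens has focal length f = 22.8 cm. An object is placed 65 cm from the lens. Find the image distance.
1/di = 1/f − 1/do → di = 35.12 cm (real image)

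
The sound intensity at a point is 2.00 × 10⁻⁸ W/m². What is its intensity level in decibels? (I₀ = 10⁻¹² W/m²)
β = 10·log₁₀(I/I₀) = 43.01 dB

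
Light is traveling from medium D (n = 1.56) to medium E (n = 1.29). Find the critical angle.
θc = arcsin(n₂/n₁) = 55.78°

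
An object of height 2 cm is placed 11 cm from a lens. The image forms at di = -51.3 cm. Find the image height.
hi = (-di/do) × ho = 9.327 cm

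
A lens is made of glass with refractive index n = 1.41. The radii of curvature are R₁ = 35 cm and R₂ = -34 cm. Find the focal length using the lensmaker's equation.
1/f = (n − 1)(1/R₁ − 1/R₂) → f = 42.06 cm (converging lens)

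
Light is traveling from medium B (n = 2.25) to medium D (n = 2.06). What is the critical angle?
θc = arcsin(n₂/n₁) = 66.28°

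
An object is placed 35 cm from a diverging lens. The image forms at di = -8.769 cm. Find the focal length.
1/f = 1/do + 1/di → f = -11.7 cm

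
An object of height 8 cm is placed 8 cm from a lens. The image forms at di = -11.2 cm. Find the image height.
hi = (-di/do) × ho = 11.2 cm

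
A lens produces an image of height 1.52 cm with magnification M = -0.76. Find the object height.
ho = |hi|/|M| = 2 cm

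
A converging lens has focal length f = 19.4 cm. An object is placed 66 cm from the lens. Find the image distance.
1/di = 1/f − 1/do → di = 27.48 cm (real image)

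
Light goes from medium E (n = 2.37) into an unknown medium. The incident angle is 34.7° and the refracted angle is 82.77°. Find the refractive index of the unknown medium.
n₂ = n₁·sin θ₁ / sin θ₂ = 1.36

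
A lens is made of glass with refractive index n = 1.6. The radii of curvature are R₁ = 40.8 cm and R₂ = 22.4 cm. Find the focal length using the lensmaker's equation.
1/f = (n − 1)(1/R₁ − 1/R₂) → f = -82.78 cm (diverging lens)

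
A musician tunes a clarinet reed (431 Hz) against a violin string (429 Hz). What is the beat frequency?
2 Hz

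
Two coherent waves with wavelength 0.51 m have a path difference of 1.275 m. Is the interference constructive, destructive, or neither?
destructive — path difference = 2.5λ, an odd multiple of λ/2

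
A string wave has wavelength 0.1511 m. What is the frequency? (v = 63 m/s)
f = v/λ = 416.9 Hz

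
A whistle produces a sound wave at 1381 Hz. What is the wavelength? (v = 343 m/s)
λ = v/f = 0.2484 m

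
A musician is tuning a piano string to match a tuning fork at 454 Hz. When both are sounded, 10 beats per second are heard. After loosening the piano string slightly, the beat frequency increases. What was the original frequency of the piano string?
444 Hz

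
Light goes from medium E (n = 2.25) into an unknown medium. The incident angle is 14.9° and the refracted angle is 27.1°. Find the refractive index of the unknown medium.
n₂ = n₁·sin θ₁ / sin θ₂ = 1.27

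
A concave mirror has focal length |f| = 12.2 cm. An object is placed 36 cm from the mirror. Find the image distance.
f = +12.2 cm (concave); 1/di = 1/f − 1/do → di = 18.45 cm (real image, in front of mirror)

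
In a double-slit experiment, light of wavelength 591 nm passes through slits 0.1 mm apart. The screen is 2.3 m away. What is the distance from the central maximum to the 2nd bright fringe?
y = mλL/d = 27.19 mm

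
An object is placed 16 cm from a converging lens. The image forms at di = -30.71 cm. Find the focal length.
1/f = 1/do + 1/di → f = 33.4 cm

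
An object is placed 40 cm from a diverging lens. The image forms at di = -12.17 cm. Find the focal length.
1/f = 1/do + 1/di → f = -17.49 cm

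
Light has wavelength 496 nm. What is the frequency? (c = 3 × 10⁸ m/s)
f = c/λ = 6.048 × 10¹⁴ Hz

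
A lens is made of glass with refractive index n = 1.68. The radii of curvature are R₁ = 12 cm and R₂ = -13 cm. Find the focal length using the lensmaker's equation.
1/f = (n − 1)(1/R₁ − 1/R₂) → f = 9.176 cm (converging lens)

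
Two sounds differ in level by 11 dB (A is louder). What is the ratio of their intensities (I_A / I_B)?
I_A/I_B = 10^(Δβ/10) = 12.59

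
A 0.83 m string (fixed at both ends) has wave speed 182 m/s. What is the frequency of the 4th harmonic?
fₙ = nv/(2L) = 438.6 Hz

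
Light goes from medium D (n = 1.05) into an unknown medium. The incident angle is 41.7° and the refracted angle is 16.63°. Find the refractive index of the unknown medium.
n₂ = n₁·sin θ₁ / sin θ₂ = 2.441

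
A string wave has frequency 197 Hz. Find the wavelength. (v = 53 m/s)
λ = v/f = 0.269 m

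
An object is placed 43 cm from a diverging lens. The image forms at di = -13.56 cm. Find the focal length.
1/f = 1/do + 1/di → f = -19.81 cm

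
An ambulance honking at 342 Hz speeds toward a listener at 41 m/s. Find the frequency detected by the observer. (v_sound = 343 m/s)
f_obs = f·v/(v − v_s) = 388.4 Hz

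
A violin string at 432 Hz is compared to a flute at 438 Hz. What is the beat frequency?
6 Hz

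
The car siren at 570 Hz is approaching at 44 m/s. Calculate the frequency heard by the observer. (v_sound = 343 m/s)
f_obs = f·v/(v − v_s) = 653.9 Hz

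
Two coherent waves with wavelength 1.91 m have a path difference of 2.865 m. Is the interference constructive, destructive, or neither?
destructive — path difference = 1.5λ, an odd multiple of λ/2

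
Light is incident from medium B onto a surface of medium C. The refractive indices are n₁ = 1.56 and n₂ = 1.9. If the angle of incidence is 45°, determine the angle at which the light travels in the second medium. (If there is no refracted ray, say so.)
sin θ₂ = (n₁/n₂)·sin θ₁ = 0.5806 → θ₂ = 35.49°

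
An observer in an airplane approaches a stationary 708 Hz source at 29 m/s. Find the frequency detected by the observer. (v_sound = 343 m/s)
f_obs = f·(v + v_o)/v = 767.9 Hz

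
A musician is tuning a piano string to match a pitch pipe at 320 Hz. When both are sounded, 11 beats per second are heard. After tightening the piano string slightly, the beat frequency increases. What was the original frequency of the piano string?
331 Hz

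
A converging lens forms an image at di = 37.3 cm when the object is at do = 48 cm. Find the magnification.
M = −di/do = -0.7771 (inverted image)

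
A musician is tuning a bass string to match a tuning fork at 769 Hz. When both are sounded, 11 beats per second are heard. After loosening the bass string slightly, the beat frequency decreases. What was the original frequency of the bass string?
780 Hz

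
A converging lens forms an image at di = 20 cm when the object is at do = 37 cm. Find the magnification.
M = −di/do = -0.5405 (inverted image)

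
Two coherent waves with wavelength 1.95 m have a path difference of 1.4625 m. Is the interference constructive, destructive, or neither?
neither (partial) — path difference = 0.75λ, neither a whole number of wavelengths nor an odd multiple of λ/2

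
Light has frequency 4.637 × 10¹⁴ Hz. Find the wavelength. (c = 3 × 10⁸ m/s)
λ = c/f = 647 nm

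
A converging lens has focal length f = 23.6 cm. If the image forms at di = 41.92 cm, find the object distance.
1/do = 1/f − 1/di → do = 54 cm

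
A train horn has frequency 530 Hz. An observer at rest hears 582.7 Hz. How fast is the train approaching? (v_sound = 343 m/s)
v_s = v·(1 − f/f_obs) = 31.02 m/s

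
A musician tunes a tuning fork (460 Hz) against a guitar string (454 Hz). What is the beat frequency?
6 Hz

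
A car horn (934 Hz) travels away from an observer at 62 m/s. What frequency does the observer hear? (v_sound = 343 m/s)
f_obs = f·v/(v + v_s) = 791 Hz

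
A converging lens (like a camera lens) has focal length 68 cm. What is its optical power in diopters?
P = 1/f = 1.471 D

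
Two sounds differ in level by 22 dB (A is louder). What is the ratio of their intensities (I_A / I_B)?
I_A/I_B = 10^(Δβ/10) = 158.5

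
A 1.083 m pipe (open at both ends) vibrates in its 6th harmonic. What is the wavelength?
λₙ = 2L/n = 0.361 m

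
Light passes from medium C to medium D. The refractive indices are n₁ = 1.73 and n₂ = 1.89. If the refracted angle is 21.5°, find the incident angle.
sin θ₁ = (n₂/n₁)·sin θ₂ → θ₁ = 23.6°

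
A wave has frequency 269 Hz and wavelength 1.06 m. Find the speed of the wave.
v = fλ = 285.1 m/s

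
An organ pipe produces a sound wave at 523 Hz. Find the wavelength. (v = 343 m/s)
λ = v/f = 0.6558 m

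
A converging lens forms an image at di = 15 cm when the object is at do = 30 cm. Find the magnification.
M = −di/do = -0.5 (inverted image)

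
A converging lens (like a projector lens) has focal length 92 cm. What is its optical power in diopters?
P = 1/f = 1.087 D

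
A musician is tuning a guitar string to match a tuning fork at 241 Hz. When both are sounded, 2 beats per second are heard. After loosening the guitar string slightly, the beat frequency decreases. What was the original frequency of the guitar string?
243 Hz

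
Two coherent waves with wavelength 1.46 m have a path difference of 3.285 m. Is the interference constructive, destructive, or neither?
neither (partial) — path difference = 2.25λ, neither a whole number of wavelengths nor an odd multiple of λ/2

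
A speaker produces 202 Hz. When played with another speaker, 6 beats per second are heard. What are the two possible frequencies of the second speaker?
f₂ = 202 ± 6 Hz → 208 Hz or 196 Hz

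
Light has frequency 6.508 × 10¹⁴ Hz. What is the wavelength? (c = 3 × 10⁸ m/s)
λ = c/f = 461 nm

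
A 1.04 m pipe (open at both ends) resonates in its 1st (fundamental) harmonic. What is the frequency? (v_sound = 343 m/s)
fₙ = nv/(2L) = 164.9 Hz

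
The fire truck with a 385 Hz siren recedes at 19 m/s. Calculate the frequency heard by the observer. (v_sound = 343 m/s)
f_obs = f·v/(v + v_s) = 364.8 Hz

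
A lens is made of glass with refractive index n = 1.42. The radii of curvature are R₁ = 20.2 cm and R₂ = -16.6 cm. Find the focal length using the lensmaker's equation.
1/f = (n − 1)(1/R₁ − 1/R₂) → f = 21.7 cm (converging lens)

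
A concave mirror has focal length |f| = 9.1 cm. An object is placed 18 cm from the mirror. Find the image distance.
f = +9.1 cm (concave); 1/di = 1/f − 1/do → di = 18.4 cm (real image, in front of mirror)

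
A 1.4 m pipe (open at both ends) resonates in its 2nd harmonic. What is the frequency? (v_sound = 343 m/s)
fₙ = nv/(2L) = 245 Hz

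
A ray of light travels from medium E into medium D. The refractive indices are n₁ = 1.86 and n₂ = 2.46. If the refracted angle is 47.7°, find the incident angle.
sin θ₁ = (n₂/n₁)·sin θ₂ → θ₁ = 78.02°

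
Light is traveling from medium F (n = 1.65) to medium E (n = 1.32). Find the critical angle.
θc = arcsin(n₂/n₁) = 53.13°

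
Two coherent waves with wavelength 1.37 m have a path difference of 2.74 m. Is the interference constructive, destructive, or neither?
constructive — path difference = 2λ, a whole number of wavelengths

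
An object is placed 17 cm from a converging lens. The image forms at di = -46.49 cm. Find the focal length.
1/f = 1/do + 1/di → f = 26.8 cm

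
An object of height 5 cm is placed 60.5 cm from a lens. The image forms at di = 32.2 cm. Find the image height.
hi = (-di/do) × ho = -2.661 cm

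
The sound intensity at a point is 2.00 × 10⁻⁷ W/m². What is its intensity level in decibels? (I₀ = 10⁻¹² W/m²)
β = 10·log₁₀(I/I₀) = 53.01 dB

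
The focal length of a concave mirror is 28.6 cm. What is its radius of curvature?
R = 2|f| = 57.2 cm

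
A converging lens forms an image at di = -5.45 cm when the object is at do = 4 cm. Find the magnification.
M = −di/do = 1.363 (upright image)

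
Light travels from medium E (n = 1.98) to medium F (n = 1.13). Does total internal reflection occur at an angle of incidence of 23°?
θc = arcsin(n₂/n₁) = 34.8°; 23° < θc, so no — the ray refracts.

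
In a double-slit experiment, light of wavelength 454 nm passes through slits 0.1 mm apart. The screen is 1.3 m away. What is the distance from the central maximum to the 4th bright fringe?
y = mλL/d = 23.61 mm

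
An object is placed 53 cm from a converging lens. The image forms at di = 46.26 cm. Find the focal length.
1/f = 1/do + 1/di → f = 24.7 cm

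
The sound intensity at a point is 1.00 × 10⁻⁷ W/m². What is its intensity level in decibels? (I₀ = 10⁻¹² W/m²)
β = 10·log₁₀(I/I₀) = 50 dB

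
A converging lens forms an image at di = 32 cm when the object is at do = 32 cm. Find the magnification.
M = −di/do = -1 (inverted image)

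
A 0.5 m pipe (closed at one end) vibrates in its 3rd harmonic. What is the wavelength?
λₙ = 4L/n = 0.6667 m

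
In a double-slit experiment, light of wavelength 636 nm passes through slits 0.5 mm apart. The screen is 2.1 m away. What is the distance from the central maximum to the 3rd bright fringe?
y = mλL/d = 8.014 mm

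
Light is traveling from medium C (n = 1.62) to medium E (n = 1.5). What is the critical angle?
θc = arcsin(n₂/n₁) = 67.81°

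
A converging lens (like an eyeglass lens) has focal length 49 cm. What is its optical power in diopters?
P = 1/f = 2.041 D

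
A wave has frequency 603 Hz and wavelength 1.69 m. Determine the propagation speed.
v = fλ = 1019 m/s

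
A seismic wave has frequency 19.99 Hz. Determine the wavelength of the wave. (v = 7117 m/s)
λ = v/f = 356 m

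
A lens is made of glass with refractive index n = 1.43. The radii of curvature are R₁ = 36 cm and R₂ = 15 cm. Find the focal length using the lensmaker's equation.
1/f = (n − 1)(1/R₁ − 1/R₂) → f = -59.8 cm (diverging lens)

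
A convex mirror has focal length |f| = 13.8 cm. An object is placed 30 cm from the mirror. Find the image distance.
f = −13.8 cm (convex); 1/di = 1/f − 1/do → di = -9.452 cm (virtual image, behind mirror)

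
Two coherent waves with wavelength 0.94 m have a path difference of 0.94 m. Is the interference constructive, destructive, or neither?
constructive — path difference = 1λ, a whole number of wavelengths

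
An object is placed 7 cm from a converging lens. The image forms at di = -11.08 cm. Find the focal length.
1/f = 1/do + 1/di → f = 19.01 cm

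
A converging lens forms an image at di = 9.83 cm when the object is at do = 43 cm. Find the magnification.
M = −di/do = -0.2286 (inverted image)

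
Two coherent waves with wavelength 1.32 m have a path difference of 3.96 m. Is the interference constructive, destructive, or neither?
constructive — path difference = 3λ, a whole number of wavelengths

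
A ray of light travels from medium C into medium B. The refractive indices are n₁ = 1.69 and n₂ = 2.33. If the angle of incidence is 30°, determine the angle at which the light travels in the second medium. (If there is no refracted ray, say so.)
sin θ₂ = (n₁/n₂)·sin θ₁ = 0.3627 → θ₂ = 21.26°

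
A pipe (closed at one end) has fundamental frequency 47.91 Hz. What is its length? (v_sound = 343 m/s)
L = v/(4f₁) = 1.79 m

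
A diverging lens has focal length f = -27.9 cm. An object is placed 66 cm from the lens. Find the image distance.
1/di = 1/f − 1/do → di = -19.61 cm (virtual image)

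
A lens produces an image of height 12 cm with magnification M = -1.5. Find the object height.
ho = |hi|/|M| = 8 cm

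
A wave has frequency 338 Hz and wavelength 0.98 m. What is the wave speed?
v = fλ = 331.2 m/s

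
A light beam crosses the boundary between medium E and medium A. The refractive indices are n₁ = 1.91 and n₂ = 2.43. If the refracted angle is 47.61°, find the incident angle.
sin θ₁ = (n₂/n₁)·sin θ₂ → θ₁ = 69.99°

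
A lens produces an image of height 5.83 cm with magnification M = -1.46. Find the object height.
ho = |hi|/|M| = 3.993 cm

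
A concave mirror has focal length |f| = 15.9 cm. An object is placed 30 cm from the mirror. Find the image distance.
f = +15.9 cm (concave); 1/di = 1/f − 1/do → di = 33.83 cm (real image, in front of mirror)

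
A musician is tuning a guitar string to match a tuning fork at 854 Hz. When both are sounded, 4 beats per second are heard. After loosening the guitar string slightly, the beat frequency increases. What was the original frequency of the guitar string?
850 Hz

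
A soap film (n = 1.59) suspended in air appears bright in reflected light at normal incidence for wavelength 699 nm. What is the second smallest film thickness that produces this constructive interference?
2nt = (m − ½)λ with m = 2 → t = (m − ½)λ/(2n) = 329.7 nm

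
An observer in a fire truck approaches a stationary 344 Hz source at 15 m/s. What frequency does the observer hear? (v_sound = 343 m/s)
f_obs = f·(v + v_o)/v = 359 Hz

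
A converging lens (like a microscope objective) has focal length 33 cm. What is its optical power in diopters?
P = 1/f = 3.03 D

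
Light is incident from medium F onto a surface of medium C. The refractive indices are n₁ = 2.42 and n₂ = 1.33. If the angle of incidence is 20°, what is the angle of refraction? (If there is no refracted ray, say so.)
sin θ₂ = (n₁/n₂)·sin θ₁ = 0.6223 → θ₂ = 38.49°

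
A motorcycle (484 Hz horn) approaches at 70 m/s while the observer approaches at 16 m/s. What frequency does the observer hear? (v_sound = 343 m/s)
f_obs = f·(v + v_o)/(v − v_s) = 636.5 Hz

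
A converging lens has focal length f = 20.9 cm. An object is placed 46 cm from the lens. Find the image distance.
1/di = 1/f − 1/do → di = 38.3 cm (real image)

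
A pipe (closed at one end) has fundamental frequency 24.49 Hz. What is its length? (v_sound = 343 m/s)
L = v/(4f₁) = 3.501 m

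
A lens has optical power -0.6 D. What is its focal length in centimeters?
f = 1/P = -166.7 cm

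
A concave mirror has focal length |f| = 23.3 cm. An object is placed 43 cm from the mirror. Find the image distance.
f = +23.3 cm (concave); 1/di = 1/f − 1/do → di = 50.86 cm (real image, in front of mirror)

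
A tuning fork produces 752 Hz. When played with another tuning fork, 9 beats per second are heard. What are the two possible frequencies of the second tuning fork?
f₂ = 752 ± 9 Hz → 761 Hz or 743 Hz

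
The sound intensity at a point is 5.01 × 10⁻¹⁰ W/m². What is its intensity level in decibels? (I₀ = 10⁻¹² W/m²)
β = 10·log₁₀(I/I₀) = 27 dB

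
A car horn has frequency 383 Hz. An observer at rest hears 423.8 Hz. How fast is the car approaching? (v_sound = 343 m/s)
v_s = v·(1 − f/f_obs) = 33.02 m/s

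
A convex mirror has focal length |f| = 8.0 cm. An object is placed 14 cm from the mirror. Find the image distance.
f = −8.0 cm (convex); 1/di = 1/f − 1/do → di = -5.091 cm (virtual image, behind mirror)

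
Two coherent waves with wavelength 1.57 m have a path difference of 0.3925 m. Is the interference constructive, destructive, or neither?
neither (partial) — path difference = 0.25λ, neither a whole number of wavelengths nor an odd multiple of λ/2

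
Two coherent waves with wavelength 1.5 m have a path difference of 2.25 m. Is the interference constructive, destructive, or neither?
destructive — path difference = 1.5λ, an odd multiple of λ/2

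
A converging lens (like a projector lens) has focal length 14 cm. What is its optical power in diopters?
P = 1/f = 7.143 D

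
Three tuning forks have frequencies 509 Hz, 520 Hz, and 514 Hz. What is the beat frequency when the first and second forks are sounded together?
11 Hz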